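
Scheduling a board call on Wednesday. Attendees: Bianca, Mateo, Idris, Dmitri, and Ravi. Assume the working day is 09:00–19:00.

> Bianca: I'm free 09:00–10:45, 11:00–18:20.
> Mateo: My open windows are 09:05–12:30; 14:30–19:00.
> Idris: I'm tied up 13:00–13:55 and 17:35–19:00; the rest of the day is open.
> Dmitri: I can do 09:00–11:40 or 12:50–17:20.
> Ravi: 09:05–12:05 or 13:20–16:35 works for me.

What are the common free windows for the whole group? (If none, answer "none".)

09:05-10:45, 11:00-11:40, 14:30-16:35

Bianca free: 09:00-10:45, 11:00-18:20.
Mateo free: 09:05-12:30, 14:30-19:00.
Idris free: 09:00-13:00, 13:55-17:35 (invert busy blocks within the working day).
Dmitri free: 09:00-11:40, 12:50-17:20.
Ravi free: 09:05-12:05, 13:20-16:35.
Bianca ∩ Mateo: 09:05-10:45, 11:00-12:30, 14:30-18:20.
Bianca ∩ Mateo ∩ Idris: 09:05-10:45, 11:00-12:30, 14:30-17:35.
Bianca ∩ Mateo ∩ Idris ∩ Dmitri: 09:05-10:45, 11:00-11:40, 14:30-17:20.
Bianca ∩ Mateo ∩ Idris ∩ Dmitri ∩ Ravi: 09:05-10:45, 11:00-11:40, 14:30-16:35.
So the common availability across everyone is 09:05-10:45, 11:00-11:40, 14:30-16:35.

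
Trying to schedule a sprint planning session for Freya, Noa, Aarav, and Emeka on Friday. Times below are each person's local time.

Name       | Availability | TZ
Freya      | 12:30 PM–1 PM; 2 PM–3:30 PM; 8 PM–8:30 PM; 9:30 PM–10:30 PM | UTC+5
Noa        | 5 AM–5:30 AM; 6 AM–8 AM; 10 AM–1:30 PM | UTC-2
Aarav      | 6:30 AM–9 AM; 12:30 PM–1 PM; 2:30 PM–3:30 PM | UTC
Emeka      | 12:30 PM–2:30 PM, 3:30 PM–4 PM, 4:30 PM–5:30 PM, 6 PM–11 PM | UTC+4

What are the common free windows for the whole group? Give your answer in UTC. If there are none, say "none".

15:00-15:30

Freya in UTC: 07:30-08:00, 09:00-10:30, 15:00-15:30, 16:30-17:30 (subtract 5h to convert from UTC+5).
Noa in UTC: 07:00-07:30, 08:00-10:00, 12:00-15:30 (add 2h to convert from UTC-2).
Aarav in UTC: 06:30-09:00, 12:30-13:00, 14:30-15:30.
Emeka in UTC: 08:30-10:30, 11:30-12:00, 12:30-13:30, 14:00-19:00 (subtract 4h to convert from UTC+4).
Freya ∩ Noa: 09:00-10:00, 15:00-15:30.
Freya ∩ Noa ∩ Aarav: 15:00-15:30.
Freya ∩ Noa ∩ Aarav ∩ Emeka: 15:00-15:30.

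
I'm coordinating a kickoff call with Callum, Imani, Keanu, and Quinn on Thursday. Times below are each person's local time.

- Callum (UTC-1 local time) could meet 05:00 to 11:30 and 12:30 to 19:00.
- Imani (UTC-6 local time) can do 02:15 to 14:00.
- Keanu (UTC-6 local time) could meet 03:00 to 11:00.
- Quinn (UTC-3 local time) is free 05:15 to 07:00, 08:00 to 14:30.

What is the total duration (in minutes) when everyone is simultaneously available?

Callum in UTC: 06:00-12:30, 13:30-20:00 (add 1h to convert from UTC-1).
Imani in UTC: 08:15-20:00 (add 6h to convert from UTC-6).
Keanu in UTC: 09:00-17:00 (add 6h to convert from UTC-6).
Quinn in UTC: 08:15-10:00, 11:00-17:30 (add 3h to convert from UTC-3).
Callum ∩ Imani: 08:15-12:30, 13:30-20:00.
Callum ∩ Imani ∩ Keanu: 09:00-12:30, 13:30-17:00.
Callum ∩ Imani ∩ Keanu ∩ Quinn: 09:00-10:00, 11:00-12:30, 13:30-17:00.
Summing the common windows: 60 + 90 + 210 = 360 minutes.

360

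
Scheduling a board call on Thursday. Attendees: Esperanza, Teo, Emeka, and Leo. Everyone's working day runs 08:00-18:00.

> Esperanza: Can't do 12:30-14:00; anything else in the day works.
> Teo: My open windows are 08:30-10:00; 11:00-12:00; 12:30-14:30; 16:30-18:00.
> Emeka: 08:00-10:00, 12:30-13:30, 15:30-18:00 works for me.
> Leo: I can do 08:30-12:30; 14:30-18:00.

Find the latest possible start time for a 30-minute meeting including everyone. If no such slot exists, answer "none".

Esperanza free: 08:00-12:30, 14:00-18:00 (invert busy blocks within the working day).
Teo free: 08:30-10:00, 11:00-12:00, 12:30-14:30, 16:30-18:00.
Emeka free: 08:00-10:00, 12:30-13:30, 15:30-18:00.
Leo free: 08:30-12:30, 14:30-18:00.
Esperanza ∩ Teo: 08:30-10:00, 11:00-12:00, 14:00-14:30, 16:30-18:00.
Esperanza ∩ Teo ∩ Emeka: 08:30-10:00, 16:30-18:00.
Esperanza ∩ Teo ∩ Emeka ∩ Leo: 08:30-10:00, 16:30-18:00.
So the common availability across everyone is 08:30-10:00, 16:30-18:00.
The last common window of at least 30 minutes is 16:30-18:00; a 30-minute meeting can start as late as 17:30 and still end by 18:00.

17:30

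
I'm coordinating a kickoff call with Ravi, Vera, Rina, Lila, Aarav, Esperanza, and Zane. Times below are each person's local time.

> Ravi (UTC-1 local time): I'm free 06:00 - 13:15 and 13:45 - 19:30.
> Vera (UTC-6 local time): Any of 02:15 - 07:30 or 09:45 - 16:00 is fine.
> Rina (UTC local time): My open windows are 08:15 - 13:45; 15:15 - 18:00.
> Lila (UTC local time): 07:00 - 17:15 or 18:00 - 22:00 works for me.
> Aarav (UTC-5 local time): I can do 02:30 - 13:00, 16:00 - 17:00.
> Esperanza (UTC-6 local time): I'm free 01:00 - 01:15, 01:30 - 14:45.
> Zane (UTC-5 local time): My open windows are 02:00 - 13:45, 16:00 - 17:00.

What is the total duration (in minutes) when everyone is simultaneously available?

405

Ravi in UTC: 07:00-14:15, 14:45-20:30 (add 1h to convert from UTC-1).
Vera in UTC: 08:15-13:30, 15:45-22:00 (add 6h to convert from UTC-6).
Rina in UTC: 08:15-13:45, 15:15-18:00.
Lila in UTC: 07:00-17:15, 18:00-22:00.
Aarav in UTC: 07:30-18:00, 21:00-22:00 (add 5h to convert from UTC-5).
Esperanza in UTC: 07:00-07:15, 07:30-20:45 (add 6h to convert from UTC-6).
Zane in UTC: 07:00-18:45, 21:00-22:00 (add 5h to convert from UTC-5).
Ravi ∩ Vera: 08:15-13:30, 15:45-20:30.
Ravi ∩ Vera ∩ Rina: 08:15-13:30, 15:45-18:00.
Ravi ∩ Vera ∩ Rina ∩ Lila: 08:15-13:30, 15:45-17:15.
Ravi ∩ Vera ∩ Rina ∩ Lila ∩ Aarav: 08:15-13:30, 15:45-17:15.
Ravi ∩ Vera ∩ Rina ∩ Lila ∩ Aarav ∩ Esperanza: 08:15-13:30, 15:45-17:15.
Ravi ∩ Vera ∩ Rina ∩ Lila ∩ Aarav ∩ Esperanza ∩ Zane: 08:15-13:30, 15:45-17:15.
Summing the common windows: 315 + 90 = 405 minutes.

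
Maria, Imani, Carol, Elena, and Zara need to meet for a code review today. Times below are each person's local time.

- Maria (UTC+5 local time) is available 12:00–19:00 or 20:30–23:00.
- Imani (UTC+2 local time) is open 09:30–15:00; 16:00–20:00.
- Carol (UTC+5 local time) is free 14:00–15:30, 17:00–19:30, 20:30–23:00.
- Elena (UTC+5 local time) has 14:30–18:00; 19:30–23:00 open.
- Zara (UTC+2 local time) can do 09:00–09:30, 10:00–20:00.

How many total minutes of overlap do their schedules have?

Maria in UTC: 07:00-14:00, 15:30-18:00 (subtract 5h to convert from UTC+5).
Imani in UTC: 07:30-13:00, 14:00-18:00 (subtract 2h to convert from UTC+2).
Carol in UTC: 09:00-10:30, 12:00-14:30, 15:30-18:00 (subtract 5h to convert from UTC+5).
Elena in UTC: 09:30-13:00, 14:30-18:00 (subtract 5h to convert from UTC+5).
Zara in UTC: 07:00-07:30, 08:00-18:00 (subtract 2h to convert from UTC+2).
Maria ∩ Imani: 07:30-13:00, 15:30-18:00.
Maria ∩ Imani ∩ Carol: 09:00-10:30, 12:00-13:00, 15:30-18:00.
Maria ∩ Imani ∩ Carol ∩ Elena: 09:30-10:30, 12:00-13:00, 15:30-18:00.
Maria ∩ Imani ∩ Carol ∩ Elena ∩ Zara: 09:30-10:30, 12:00-13:00, 15:30-18:00.
Summing the common windows: 60 + 60 + 150 = 270 minutes.

270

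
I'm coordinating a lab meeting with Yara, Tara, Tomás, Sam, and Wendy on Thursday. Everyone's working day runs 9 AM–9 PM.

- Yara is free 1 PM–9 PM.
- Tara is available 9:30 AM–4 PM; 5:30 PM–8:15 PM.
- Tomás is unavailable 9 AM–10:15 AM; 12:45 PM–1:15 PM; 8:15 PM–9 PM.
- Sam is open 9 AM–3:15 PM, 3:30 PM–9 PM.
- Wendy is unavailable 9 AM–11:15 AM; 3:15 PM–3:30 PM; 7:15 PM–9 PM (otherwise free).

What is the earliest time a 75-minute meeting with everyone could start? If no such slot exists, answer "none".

Yara free: 13:00-21:00.
Tara free: 09:30-16:00, 17:30-20:15.
Tomás free: 10:15-12:45, 13:15-20:15 (invert busy blocks within the working day).
Sam free: 09:00-15:15, 15:30-21:00.
Wendy free: 11:15-15:15, 15:30-19:15 (invert busy blocks within the working day).
Yara ∩ Tara: 13:00-16:00, 17:30-20:15.
Yara ∩ Tara ∩ Tomás: 13:15-16:00, 17:30-20:15.
Yara ∩ Tara ∩ Tomás ∩ Sam: 13:15-15:15, 15:30-16:00, 17:30-20:15.
Yara ∩ Tara ∩ Tomás ∩ Sam ∩ Wendy: 13:15-15:15, 15:30-16:00, 17:30-19:15.
The first common window of at least 75 minutes is 13:15-15:15, so the earliest start is 13:15.

13:15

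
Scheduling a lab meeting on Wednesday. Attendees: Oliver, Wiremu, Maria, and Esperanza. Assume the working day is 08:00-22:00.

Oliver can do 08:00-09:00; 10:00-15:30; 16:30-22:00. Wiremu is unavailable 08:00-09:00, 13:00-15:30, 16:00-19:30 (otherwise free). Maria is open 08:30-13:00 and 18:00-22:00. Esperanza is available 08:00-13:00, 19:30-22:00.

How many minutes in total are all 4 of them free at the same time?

Oliver free: 08:00-09:00, 10:00-15:30, 16:30-22:00.
Wiremu free: 09:00-13:00, 15:30-16:00, 19:30-22:00 (invert busy blocks within the working day).
Maria free: 08:30-13:00, 18:00-22:00.
Esperanza free: 08:00-13:00, 19:30-22:00.
Oliver ∩ Wiremu: 10:00-13:00, 19:30-22:00.
Oliver ∩ Wiremu ∩ Maria: 10:00-13:00, 19:30-22:00.
Oliver ∩ Wiremu ∩ Maria ∩ Esperanza: 10:00-13:00, 19:30-22:00.
Summing the common windows: 180 + 150 = 330 minutes.

330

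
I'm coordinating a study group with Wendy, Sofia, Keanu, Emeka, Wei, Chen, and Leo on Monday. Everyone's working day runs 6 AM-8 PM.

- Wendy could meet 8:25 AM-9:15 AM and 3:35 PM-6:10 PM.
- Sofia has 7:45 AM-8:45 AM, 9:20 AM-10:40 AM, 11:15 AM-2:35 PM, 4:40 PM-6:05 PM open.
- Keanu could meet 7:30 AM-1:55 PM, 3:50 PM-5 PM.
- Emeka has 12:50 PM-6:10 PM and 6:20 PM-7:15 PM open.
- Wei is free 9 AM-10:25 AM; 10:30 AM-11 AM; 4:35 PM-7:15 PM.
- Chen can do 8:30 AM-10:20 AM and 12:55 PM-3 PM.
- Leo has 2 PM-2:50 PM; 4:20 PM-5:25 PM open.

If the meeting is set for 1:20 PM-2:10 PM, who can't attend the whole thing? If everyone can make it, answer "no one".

Keanu, Leo, Wei, Wendy

Wendy: not fully free for 13:20-14:10. Sofia: free for 13:20-14:10. Keanu: not fully free for 13:20-14:10. Emeka: free for 13:20-14:10. Wei: not fully free for 13:20-14:10. Chen: free for 13:20-14:10. Leo: not fully free for 13:20-14:10.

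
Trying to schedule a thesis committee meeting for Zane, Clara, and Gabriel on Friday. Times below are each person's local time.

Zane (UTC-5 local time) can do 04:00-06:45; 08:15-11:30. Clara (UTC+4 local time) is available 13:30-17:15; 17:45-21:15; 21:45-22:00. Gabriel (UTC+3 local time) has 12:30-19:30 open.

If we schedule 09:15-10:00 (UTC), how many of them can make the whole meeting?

Zane in UTC: 09:00-11:45, 13:15-16:30 (add 5h to convert from UTC-5).
Clara in UTC: 09:30-13:15, 13:45-17:15, 17:45-18:00 (subtract 4h to convert from UTC+4).
Gabriel in UTC: 09:30-16:30 (subtract 3h to convert from UTC+3).
Zane can make the full 09:15-10:00 slot — that's 1.

1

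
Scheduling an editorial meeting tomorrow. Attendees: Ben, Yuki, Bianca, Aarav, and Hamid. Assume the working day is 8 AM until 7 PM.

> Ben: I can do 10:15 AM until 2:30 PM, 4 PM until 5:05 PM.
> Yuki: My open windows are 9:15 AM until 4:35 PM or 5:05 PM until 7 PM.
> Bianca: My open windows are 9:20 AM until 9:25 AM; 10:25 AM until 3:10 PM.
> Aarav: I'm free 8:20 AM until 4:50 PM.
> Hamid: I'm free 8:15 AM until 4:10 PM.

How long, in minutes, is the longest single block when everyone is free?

245

Ben ∩ Yuki: 10:15-14:30, 16:00-16:35.
Ben ∩ Yuki ∩ Bianca: 10:25-14:30.
Ben ∩ Yuki ∩ Bianca ∩ Aarav: 10:25-14:30.
Ben ∩ Yuki ∩ Bianca ∩ Aarav ∩ Hamid: 10:25-14:30.
So the common availability across everyone is 10:25-14:30.
The longest is 10:25-14:30 at 245 minutes.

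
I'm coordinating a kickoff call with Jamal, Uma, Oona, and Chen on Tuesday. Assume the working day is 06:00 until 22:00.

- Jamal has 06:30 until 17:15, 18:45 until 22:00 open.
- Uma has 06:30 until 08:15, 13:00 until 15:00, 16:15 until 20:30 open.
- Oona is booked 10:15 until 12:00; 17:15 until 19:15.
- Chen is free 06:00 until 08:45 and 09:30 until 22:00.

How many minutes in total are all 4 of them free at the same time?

360

Jamal free: 06:30-17:15, 18:45-22:00.
Uma free: 06:30-08:15, 13:00-15:00, 16:15-20:30.
Oona free: 06:00-10:15, 12:00-17:15, 19:15-22:00 (invert busy blocks within the working day).
Chen free: 06:00-08:45, 09:30-22:00.
Jamal ∩ Uma: 06:30-08:15, 13:00-15:00, 16:15-17:15, 18:45-20:30.
Jamal ∩ Uma ∩ Oona: 06:30-08:15, 13:00-15:00, 16:15-17:15, 19:15-20:30.
Jamal ∩ Uma ∩ Oona ∩ Chen: 06:30-08:15, 13:00-15:00, 16:15-17:15, 19:15-20:30.
Those are the intersection windows.
Summing the common windows: 105 + 120 + 60 + 75 = 360 minutes.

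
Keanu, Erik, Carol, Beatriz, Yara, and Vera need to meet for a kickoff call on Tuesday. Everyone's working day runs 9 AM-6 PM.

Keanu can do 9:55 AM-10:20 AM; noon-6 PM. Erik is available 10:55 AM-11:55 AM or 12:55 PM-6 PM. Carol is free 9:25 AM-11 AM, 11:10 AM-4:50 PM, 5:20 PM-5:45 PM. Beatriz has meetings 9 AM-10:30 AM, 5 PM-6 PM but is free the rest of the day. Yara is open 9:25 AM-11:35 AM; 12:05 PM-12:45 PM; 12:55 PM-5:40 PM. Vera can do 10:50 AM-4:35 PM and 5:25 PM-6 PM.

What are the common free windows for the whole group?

Keanu free: 09:55-10:20, 12:00-18:00.
Erik free: 10:55-11:55, 12:55-18:00.
Carol free: 09:25-11:00, 11:10-16:50, 17:20-17:45.
Beatriz free: 10:30-17:00 (invert busy blocks within the working day).
Yara free: 09:25-11:35, 12:05-12:45, 12:55-17:40.
Vera free: 10:50-16:35, 17:25-18:00.
Keanu ∩ Erik: 12:55-18:00.
Keanu ∩ Erik ∩ Carol: 12:55-16:50, 17:20-17:45.
Keanu ∩ Erik ∩ Carol ∩ Beatriz: 12:55-16:50.
Keanu ∩ Erik ∩ Carol ∩ Beatriz ∩ Yara: 12:55-16:50.
Keanu ∩ Erik ∩ Carol ∩ Beatriz ∩ Yara ∩ Vera: 12:55-16:35.

12:55-16:35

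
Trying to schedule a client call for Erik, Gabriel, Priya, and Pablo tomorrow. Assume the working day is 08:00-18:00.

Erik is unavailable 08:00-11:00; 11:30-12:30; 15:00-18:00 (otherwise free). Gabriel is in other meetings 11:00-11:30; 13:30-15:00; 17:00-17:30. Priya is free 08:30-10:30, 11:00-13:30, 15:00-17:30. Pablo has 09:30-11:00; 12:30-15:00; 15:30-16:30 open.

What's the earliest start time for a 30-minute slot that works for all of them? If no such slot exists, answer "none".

12:30

Erik free: 11:00-11:30, 12:30-15:00 (invert busy blocks within the working day).
Gabriel free: 08:00-11:00, 11:30-13:30, 15:00-17:00, 17:30-18:00 (invert busy blocks within the working day).
Priya free: 08:30-10:30, 11:00-13:30, 15:00-17:30.
Pablo free: 09:30-11:00, 12:30-15:00, 15:30-16:30.
Erik ∩ Gabriel: 12:30-13:30.
Erik ∩ Gabriel ∩ Priya: 12:30-13:30.
Erik ∩ Gabriel ∩ Priya ∩ Pablo: 12:30-13:30.
The first common window of at least 30 minutes is 12:30-13:30, so the earliest start is 12:30.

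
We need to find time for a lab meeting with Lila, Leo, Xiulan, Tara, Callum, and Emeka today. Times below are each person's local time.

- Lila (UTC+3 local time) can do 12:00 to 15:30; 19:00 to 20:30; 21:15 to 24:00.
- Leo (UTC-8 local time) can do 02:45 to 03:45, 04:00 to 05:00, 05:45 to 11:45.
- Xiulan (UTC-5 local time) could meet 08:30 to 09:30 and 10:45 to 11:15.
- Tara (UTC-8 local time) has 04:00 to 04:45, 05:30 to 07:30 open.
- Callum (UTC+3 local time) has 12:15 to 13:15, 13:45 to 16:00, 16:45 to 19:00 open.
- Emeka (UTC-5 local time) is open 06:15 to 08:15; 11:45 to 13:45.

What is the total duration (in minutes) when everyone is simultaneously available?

Lila in UTC: 09:00-12:30, 16:00-17:30, 18:15-21:00 (subtract 3h to convert from UTC+3).
Leo in UTC: 10:45-11:45, 12:00-13:00, 13:45-19:45 (add 8h to convert from UTC-8).
Xiulan in UTC: 13:30-14:30, 15:45-16:15 (add 5h to convert from UTC-5).
Tara in UTC: 12:00-12:45, 13:30-15:30 (add 8h to convert from UTC-8).
Callum in UTC: 09:15-10:15, 10:45-13:00, 13:45-16:00 (subtract 3h to convert from UTC+3).
Emeka in UTC: 11:15-13:15, 16:45-18:45 (add 5h to convert from UTC-5).
Lila ∩ Leo: 10:45-11:45, 12:00-12:30, 16:00-17:30, 18:15-19:45.
Lila ∩ Leo ∩ Xiulan: 16:00-16:15.
Lila ∩ Leo ∩ Xiulan ∩ Tara: ∅.
Lila ∩ Leo ∩ Xiulan ∩ Tara ∩ Callum: ∅.
Lila ∩ Leo ∩ Xiulan ∩ Tara ∩ Callum ∩ Emeka: ∅.
There is no time when everyone is free.
There is no common window, so the total is 0 minutes.

0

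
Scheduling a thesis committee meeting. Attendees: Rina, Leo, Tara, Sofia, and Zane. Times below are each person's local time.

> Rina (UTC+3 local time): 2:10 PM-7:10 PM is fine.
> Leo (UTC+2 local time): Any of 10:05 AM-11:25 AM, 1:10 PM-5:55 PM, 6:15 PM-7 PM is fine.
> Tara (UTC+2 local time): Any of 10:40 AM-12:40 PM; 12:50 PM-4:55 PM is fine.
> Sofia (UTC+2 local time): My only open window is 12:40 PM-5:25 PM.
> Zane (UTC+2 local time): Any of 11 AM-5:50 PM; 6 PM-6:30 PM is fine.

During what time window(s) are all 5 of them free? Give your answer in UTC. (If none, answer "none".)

Rina in UTC: 11:10-16:10 (subtract 3h to convert from UTC+3).
Leo in UTC: 08:05-09:25, 11:10-15:55, 16:15-17:00 (subtract 2h to convert from UTC+2).
Tara in UTC: 08:40-10:40, 10:50-14:55 (subtract 2h to convert from UTC+2).
Sofia in UTC: 10:40-15:25 (subtract 2h to convert from UTC+2).
Zane in UTC: 09:00-15:50, 16:00-16:30 (subtract 2h to convert from UTC+2).
Rina ∩ Leo: 11:10-15:55.
Rina ∩ Leo ∩ Tara: 11:10-14:55.
Rina ∩ Leo ∩ Tara ∩ Sofia: 11:10-14:55.
Rina ∩ Leo ∩ Tara ∩ Sofia ∩ Zane: 11:10-14:55.

11:10-14:55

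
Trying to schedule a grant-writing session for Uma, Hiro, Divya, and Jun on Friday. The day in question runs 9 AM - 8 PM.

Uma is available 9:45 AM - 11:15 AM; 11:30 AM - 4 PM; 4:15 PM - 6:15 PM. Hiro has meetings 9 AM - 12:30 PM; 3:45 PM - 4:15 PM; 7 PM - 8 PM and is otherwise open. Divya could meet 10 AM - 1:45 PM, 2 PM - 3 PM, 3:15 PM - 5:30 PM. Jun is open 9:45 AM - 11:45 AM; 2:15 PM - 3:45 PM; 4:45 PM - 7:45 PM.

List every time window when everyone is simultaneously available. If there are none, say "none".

Uma free: 09:45-11:15, 11:30-16:00, 16:15-18:15.
Hiro free: 12:30-15:45, 16:15-19:00 (invert busy blocks within the working day).
Divya free: 10:00-13:45, 14:00-15:00, 15:15-17:30.
Jun free: 09:45-11:45, 14:15-15:45, 16:45-19:45.
Uma ∩ Hiro: 12:30-15:45, 16:15-18:15.
Uma ∩ Hiro ∩ Divya: 12:30-13:45, 14:00-15:00, 15:15-15:45, 16:15-17:30.
Uma ∩ Hiro ∩ Divya ∩ Jun: 14:15-15:00, 15:15-15:45, 16:45-17:30.

14:15-15:00, 15:15-15:45, 16:45-17:30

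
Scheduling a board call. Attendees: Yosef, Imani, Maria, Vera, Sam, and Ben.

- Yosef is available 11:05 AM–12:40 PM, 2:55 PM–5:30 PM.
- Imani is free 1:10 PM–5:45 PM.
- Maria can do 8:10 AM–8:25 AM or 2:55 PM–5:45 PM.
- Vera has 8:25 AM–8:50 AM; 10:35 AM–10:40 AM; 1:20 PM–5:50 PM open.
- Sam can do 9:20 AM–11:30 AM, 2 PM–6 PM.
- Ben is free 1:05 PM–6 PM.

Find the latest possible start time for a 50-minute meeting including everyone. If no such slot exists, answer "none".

Yosef ∩ Imani: 14:55-17:30.
Yosef ∩ Imani ∩ Maria: 14:55-17:30.
Yosef ∩ Imani ∩ Maria ∩ Vera: 14:55-17:30.
Yosef ∩ Imani ∩ Maria ∩ Vera ∩ Sam: 14:55-17:30.
Yosef ∩ Imani ∩ Maria ∩ Vera ∩ Sam ∩ Ben: 14:55-17:30.
The last common window of at least 50 minutes is 14:55-17:30; a 50-minute meeting can start as late as 16:40 and still end by 17:30.

16:40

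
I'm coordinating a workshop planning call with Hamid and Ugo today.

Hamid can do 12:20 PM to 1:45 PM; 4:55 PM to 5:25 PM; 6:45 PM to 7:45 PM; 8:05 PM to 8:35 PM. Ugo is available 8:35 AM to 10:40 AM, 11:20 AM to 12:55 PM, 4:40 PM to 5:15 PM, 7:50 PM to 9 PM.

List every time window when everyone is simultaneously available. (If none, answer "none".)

12:20-12:55, 16:55-17:15, 20:05-20:35

Hamid ∩ Ugo: 12:20-12:55, 16:55-17:15, 20:05-20:35.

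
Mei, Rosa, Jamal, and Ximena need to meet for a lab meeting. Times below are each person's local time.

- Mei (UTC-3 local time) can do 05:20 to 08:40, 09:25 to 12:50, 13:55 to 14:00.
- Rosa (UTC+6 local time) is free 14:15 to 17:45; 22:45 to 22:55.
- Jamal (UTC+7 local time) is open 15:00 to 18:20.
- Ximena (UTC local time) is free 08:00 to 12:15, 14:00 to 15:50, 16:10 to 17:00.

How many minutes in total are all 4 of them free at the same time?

Mei in UTC: 08:20-11:40, 12:25-15:50, 16:55-17:00 (add 3h to convert from UTC-3).
Rosa in UTC: 08:15-11:45, 16:45-16:55 (subtract 6h to convert from UTC+6).
Jamal in UTC: 08:00-11:20 (subtract 7h to convert from UTC+7).
Ximena in UTC: 08:00-12:15, 14:00-15:50, 16:10-17:00.
Mei ∩ Rosa: 08:20-11:40.
Mei ∩ Rosa ∩ Jamal: 08:20-11:20.
Mei ∩ Rosa ∩ Jamal ∩ Ximena: 08:20-11:20.
Those are the intersection windows.
That's a single block of 180 minutes.

180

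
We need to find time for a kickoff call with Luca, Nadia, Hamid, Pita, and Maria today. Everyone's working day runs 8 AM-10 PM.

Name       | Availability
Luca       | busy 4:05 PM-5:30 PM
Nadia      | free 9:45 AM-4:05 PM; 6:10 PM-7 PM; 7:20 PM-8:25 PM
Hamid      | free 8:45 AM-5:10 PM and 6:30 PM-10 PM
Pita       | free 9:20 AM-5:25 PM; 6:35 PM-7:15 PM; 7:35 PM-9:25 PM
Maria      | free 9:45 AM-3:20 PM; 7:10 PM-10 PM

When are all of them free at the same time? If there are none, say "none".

Luca free: 08:00-16:05, 17:30-22:00 (invert busy blocks within the working day).
Nadia free: 09:45-16:05, 18:10-19:00, 19:20-20:25.
Hamid free: 08:45-17:10, 18:30-22:00.
Pita free: 09:20-17:25, 18:35-19:15, 19:35-21:25.
Maria free: 09:45-15:20, 19:10-22:00.
Luca ∩ Nadia: 09:45-16:05, 18:10-19:00, 19:20-20:25.
Luca ∩ Nadia ∩ Hamid: 09:45-16:05, 18:30-19:00, 19:20-20:25.
Luca ∩ Nadia ∩ Hamid ∩ Pita: 09:45-16:05, 18:35-19:00, 19:35-20:25.
Luca ∩ Nadia ∩ Hamid ∩ Pita ∩ Maria: 09:45-15:20, 19:35-20:25.
So the common availability across everyone is 09:45-15:20, 19:35-20:25.

09:45-15:20, 19:35-20:25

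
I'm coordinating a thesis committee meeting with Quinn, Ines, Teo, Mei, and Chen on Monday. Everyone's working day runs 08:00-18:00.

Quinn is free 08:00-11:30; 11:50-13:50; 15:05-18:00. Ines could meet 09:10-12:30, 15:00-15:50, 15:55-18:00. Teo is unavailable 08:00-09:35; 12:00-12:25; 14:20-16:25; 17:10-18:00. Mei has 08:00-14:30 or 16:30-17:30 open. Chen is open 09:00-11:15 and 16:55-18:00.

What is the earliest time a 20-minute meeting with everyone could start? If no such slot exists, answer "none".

09:35

Quinn free: 08:00-11:30, 11:50-13:50, 15:05-18:00.
Ines free: 09:10-12:30, 15:00-15:50, 15:55-18:00.
Teo free: 09:35-12:00, 12:25-14:20, 16:25-17:10 (invert busy blocks within the working day).
Mei free: 08:00-14:30, 16:30-17:30.
Chen free: 09:00-11:15, 16:55-18:00.
Quinn ∩ Ines: 09:10-11:30, 11:50-12:30, 15:05-15:50, 15:55-18:00.
Quinn ∩ Ines ∩ Teo: 09:35-11:30, 11:50-12:00, 12:25-12:30, 16:25-17:10.
Quinn ∩ Ines ∩ Teo ∩ Mei: 09:35-11:30, 11:50-12:00, 12:25-12:30, 16:30-17:10.
Quinn ∩ Ines ∩ Teo ∩ Mei ∩ Chen: 09:35-11:15, 16:55-17:10.
The first common window of at least 20 minutes is 09:35-11:15, so the earliest start is 09:35.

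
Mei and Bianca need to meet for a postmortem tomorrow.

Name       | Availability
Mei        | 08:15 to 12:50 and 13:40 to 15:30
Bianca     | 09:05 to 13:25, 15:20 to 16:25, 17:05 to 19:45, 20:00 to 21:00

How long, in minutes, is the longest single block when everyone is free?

225

Mei ∩ Bianca: 09:05-12:50, 15:20-15:30.
The longest is 09:05-12:50 at 225 minutes.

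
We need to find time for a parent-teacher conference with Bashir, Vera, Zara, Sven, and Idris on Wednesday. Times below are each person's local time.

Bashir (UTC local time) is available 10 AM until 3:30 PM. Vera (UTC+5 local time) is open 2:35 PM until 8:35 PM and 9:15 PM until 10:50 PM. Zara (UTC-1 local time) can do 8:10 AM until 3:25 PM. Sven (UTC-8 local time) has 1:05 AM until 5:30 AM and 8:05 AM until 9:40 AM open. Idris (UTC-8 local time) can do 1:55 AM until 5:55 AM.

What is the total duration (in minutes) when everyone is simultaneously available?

Bashir in UTC: 10:00-15:30.
Vera in UTC: 09:35-15:35, 16:15-17:50 (subtract 5h to convert from UTC+5).
Zara in UTC: 09:10-16:25 (add 1h to convert from UTC-1).
Sven in UTC: 09:05-13:30, 16:05-17:40 (add 8h to convert from UTC-8).
Idris in UTC: 09:55-13:55 (add 8h to convert from UTC-8).
Bashir ∩ Vera: 10:00-15:30.
Bashir ∩ Vera ∩ Zara: 10:00-15:30.
Bashir ∩ Vera ∩ Zara ∩ Sven: 10:00-13:30.
Bashir ∩ Vera ∩ Zara ∩ Sven ∩ Idris: 10:00-13:30.
That's a single block of 210 minutes.

210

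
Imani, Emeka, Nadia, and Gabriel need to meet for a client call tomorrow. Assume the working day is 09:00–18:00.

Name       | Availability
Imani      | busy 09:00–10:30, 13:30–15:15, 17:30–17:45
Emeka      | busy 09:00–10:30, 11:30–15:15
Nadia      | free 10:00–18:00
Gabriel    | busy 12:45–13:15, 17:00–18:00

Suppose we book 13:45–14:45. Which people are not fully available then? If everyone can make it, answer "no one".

Emeka, Imani

Imani free: 10:30-13:30, 15:15-17:30, 17:45-18:00 (invert busy blocks within the working day).
Emeka free: 10:30-11:30, 15:15-18:00 (invert busy blocks within the working day).
Nadia free: 10:00-18:00.
Gabriel free: 09:00-12:45, 13:15-17:00 (invert busy blocks within the working day).
Imani: not fully free for 13:45-14:45. Emeka: not fully free for 13:45-14:45. Nadia: free for 13:45-14:45. Gabriel: free for 13:45-14:45.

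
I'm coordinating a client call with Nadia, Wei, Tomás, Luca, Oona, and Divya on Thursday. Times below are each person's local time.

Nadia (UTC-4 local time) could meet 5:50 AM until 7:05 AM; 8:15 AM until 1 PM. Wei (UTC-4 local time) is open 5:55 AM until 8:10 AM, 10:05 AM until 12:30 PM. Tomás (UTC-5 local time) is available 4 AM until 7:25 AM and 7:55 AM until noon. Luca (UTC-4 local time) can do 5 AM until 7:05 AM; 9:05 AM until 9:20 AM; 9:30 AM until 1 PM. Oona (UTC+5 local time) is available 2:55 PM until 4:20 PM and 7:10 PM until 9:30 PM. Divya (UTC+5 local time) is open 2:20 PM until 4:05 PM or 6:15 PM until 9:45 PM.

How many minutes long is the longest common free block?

Nadia in UTC: 09:50-11:05, 12:15-17:00 (add 4h to convert from UTC-4).
Wei in UTC: 09:55-12:10, 14:05-16:30 (add 4h to convert from UTC-4).
Tomás in UTC: 09:00-12:25, 12:55-17:00 (add 5h to convert from UTC-5).
Luca in UTC: 09:00-11:05, 13:05-13:20, 13:30-17:00 (add 4h to convert from UTC-4).
Oona in UTC: 09:55-11:20, 14:10-16:30 (subtract 5h to convert from UTC+5).
Divya in UTC: 09:20-11:05, 13:15-16:45 (subtract 5h to convert from UTC+5).
Nadia ∩ Wei: 09:55-11:05, 14:05-16:30.
Nadia ∩ Wei ∩ Tomás: 09:55-11:05, 14:05-16:30.
Nadia ∩ Wei ∩ Tomás ∩ Luca: 09:55-11:05, 14:05-16:30.
Nadia ∩ Wei ∩ Tomás ∩ Luca ∩ Oona: 09:55-11:05, 14:10-16:30.
Nadia ∩ Wei ∩ Tomás ∩ Luca ∩ Oona ∩ Divya: 09:55-11:05, 14:10-16:30.
The longest is 14:10-16:30 at 140 minutes.

140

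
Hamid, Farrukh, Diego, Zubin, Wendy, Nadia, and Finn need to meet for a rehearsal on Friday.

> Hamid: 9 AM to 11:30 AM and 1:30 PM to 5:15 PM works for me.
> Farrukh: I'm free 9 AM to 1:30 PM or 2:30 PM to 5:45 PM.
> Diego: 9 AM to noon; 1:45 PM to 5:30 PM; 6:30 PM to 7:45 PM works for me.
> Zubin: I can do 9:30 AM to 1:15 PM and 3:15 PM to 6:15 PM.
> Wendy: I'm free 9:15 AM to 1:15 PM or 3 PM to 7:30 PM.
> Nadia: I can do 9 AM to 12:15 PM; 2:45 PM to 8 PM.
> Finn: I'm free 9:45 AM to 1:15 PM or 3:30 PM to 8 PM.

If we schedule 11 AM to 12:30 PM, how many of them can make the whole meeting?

4

Farrukh, Zubin, Wendy, and Finn can make the full 11:00-12:30 slot — that's 4.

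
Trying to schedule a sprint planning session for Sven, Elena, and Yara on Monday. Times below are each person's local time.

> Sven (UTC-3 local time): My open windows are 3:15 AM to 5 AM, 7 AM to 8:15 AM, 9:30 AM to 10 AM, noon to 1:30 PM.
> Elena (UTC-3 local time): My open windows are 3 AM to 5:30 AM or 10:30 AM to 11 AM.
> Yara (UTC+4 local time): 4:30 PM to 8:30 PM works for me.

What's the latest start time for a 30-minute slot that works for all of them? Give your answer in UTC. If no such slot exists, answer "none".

none

Sven in UTC: 06:15-08:00, 10:00-11:15, 12:30-13:00, 15:00-16:30 (add 3h to convert from UTC-3).
Elena in UTC: 06:00-08:30, 13:30-14:00 (add 3h to convert from UTC-3).
Yara in UTC: 12:30-16:30 (subtract 4h to convert from UTC+4).
Sven ∩ Elena: 06:15-08:00.
Sven ∩ Elena ∩ Yara: ∅.
There is no time when everyone is free.
No common window is at least 30 minutes long.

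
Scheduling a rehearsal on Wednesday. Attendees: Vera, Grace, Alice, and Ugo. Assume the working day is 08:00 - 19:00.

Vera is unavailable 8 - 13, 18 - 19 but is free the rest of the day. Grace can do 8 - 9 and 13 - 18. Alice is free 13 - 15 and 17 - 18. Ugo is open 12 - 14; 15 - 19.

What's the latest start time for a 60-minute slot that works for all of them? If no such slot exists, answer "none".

Vera free: 13:00-18:00 (invert busy blocks within the working day).
Grace free: 08:00-09:00, 13:00-18:00.
Alice free: 13:00-15:00, 17:00-18:00.
Ugo free: 12:00-14:00, 15:00-19:00.
Vera ∩ Grace: 13:00-18:00.
Vera ∩ Grace ∩ Alice: 13:00-15:00, 17:00-18:00.
Vera ∩ Grace ∩ Alice ∩ Ugo: 13:00-14:00, 17:00-18:00.
So the common availability across everyone is 13:00-14:00, 17:00-18:00.
The last common window of at least 60 minutes is 17:00-18:00; a 60-minute meeting can start as late as 17:00 and still end by 18:00.

17:00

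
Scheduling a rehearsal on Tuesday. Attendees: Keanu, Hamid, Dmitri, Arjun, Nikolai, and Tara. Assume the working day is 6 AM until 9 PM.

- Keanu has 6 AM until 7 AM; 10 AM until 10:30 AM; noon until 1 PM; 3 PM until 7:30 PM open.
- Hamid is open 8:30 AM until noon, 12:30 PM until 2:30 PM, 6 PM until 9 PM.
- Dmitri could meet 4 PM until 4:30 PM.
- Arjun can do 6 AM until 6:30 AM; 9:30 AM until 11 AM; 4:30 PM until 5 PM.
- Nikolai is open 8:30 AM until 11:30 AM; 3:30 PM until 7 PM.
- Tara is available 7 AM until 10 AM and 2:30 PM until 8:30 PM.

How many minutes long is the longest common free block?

Keanu ∩ Hamid: 10:00-10:30, 12:30-13:00, 18:00-19:30.
Keanu ∩ Hamid ∩ Dmitri: ∅.
Keanu ∩ Hamid ∩ Dmitri ∩ Arjun: ∅.
Keanu ∩ Hamid ∩ Dmitri ∩ Arjun ∩ Nikolai: ∅.
Keanu ∩ Hamid ∩ Dmitri ∩ Arjun ∩ Nikolai ∩ Tara: ∅.
There is no time when everyone is free.
No common window exists, so the longest block is 0 minutes.

0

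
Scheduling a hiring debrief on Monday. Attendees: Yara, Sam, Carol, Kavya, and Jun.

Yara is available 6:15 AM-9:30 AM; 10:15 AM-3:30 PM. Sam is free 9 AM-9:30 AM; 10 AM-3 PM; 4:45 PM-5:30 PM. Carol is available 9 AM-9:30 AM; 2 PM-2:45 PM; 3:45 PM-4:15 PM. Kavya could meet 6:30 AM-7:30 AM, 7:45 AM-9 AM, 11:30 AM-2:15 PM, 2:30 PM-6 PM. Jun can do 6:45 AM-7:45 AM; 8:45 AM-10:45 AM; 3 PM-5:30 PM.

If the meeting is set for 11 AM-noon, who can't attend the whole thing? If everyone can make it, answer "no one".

Carol, Jun, Kavya

Yara: free for 11:00-12:00. Sam: free for 11:00-12:00. Carol: not fully free for 11:00-12:00. Kavya: not fully free for 11:00-12:00. Jun: not fully free for 11:00-12:00.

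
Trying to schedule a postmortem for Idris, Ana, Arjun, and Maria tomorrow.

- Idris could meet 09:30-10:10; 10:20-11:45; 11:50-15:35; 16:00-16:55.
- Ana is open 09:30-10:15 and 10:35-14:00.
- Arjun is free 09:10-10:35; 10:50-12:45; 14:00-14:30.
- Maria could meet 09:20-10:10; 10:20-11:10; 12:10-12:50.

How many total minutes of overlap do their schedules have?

Idris ∩ Ana: 09:30-10:10, 10:35-11:45, 11:50-14:00.
Idris ∩ Ana ∩ Arjun: 09:30-10:10, 10:50-11:45, 11:50-12:45.
Idris ∩ Ana ∩ Arjun ∩ Maria: 09:30-10:10, 10:50-11:10, 12:10-12:45.
Summing the common windows: 40 + 20 + 35 = 95 minutes.

95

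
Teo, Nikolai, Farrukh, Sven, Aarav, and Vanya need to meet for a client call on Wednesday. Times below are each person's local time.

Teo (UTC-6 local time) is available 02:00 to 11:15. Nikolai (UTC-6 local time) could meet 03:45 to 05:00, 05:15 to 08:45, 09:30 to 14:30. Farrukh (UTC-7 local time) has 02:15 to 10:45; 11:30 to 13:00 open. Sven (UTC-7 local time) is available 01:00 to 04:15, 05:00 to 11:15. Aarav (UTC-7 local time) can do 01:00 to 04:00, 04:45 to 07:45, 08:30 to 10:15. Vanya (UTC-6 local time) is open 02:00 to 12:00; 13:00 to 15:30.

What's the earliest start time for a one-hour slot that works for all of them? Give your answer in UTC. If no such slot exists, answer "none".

09:45

Teo in UTC: 08:00-17:15 (add 6h to convert from UTC-6).
Nikolai in UTC: 09:45-11:00, 11:15-14:45, 15:30-20:30 (add 6h to convert from UTC-6).
Farrukh in UTC: 09:15-17:45, 18:30-20:00 (add 7h to convert from UTC-7).
Sven in UTC: 08:00-11:15, 12:00-18:15 (add 7h to convert from UTC-7).
Aarav in UTC: 08:00-11:00, 11:45-14:45, 15:30-17:15 (add 7h to convert from UTC-7).
Vanya in UTC: 08:00-18:00, 19:00-21:30 (add 6h to convert from UTC-6).
Teo ∩ Nikolai: 09:45-11:00, 11:15-14:45, 15:30-17:15.
Teo ∩ Nikolai ∩ Farrukh: 09:45-11:00, 11:15-14:45, 15:30-17:15.
Teo ∩ Nikolai ∩ Farrukh ∩ Sven: 09:45-11:00, 12:00-14:45, 15:30-17:15.
Teo ∩ Nikolai ∩ Farrukh ∩ Sven ∩ Aarav: 09:45-11:00, 12:00-14:45, 15:30-17:15.
Teo ∩ Nikolai ∩ Farrukh ∩ Sven ∩ Aarav ∩ Vanya: 09:45-11:00, 12:00-14:45, 15:30-17:15.
So the common availability across everyone is 09:45-11:00, 12:00-14:45, 15:30-17:15.
The first common window of at least 60 minutes is 09:45-11:00, so the earliest start is 09:45.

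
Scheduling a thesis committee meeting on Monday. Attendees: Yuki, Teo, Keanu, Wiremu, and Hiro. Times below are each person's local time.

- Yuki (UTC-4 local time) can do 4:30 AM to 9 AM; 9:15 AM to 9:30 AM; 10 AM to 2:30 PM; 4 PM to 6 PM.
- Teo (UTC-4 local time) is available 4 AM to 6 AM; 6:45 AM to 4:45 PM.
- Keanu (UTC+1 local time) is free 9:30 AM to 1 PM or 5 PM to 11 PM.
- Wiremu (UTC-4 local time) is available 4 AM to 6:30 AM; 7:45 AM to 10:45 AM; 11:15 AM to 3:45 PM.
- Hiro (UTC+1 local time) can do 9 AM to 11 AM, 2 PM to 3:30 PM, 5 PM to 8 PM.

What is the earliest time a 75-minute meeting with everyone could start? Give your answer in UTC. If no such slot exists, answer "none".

08:30

Yuki in UTC: 08:30-13:00, 13:15-13:30, 14:00-18:30, 20:00-22:00 (add 4h to convert from UTC-4).
Teo in UTC: 08:00-10:00, 10:45-20:45 (add 4h to convert from UTC-4).
Keanu in UTC: 08:30-12:00, 16:00-22:00 (subtract 1h to convert from UTC+1).
Wiremu in UTC: 08:00-10:30, 11:45-14:45, 15:15-19:45 (add 4h to convert from UTC-4).
Hiro in UTC: 08:00-10:00, 13:00-14:30, 16:00-19:00 (subtract 1h to convert from UTC+1).
Yuki ∩ Teo: 08:30-10:00, 10:45-13:00, 13:15-13:30, 14:00-18:30, 20:00-20:45.
Yuki ∩ Teo ∩ Keanu: 08:30-10:00, 10:45-12:00, 16:00-18:30, 20:00-20:45.
Yuki ∩ Teo ∩ Keanu ∩ Wiremu: 08:30-10:00, 11:45-12:00, 16:00-18:30.
Yuki ∩ Teo ∩ Keanu ∩ Wiremu ∩ Hiro: 08:30-10:00, 16:00-18:30.
Those are the intersection windows.
The first common window of at least 75 minutes is 08:30-10:00, so the earliest start is 08:30.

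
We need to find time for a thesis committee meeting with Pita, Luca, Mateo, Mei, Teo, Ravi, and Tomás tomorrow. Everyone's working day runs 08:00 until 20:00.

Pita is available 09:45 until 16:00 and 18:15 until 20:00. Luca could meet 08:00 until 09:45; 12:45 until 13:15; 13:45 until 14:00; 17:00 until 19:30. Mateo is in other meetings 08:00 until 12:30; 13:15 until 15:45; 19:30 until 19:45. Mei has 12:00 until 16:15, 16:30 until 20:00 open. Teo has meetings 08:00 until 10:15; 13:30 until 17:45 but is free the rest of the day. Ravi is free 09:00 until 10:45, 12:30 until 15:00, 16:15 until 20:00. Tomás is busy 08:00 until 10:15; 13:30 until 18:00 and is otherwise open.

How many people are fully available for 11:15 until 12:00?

Pita free: 09:45-16:00, 18:15-20:00.
Luca free: 08:00-09:45, 12:45-13:15, 13:45-14:00, 17:00-19:30.
Mateo free: 12:30-13:15, 15:45-19:30, 19:45-20:00 (invert busy blocks within the working day).
Mei free: 12:00-16:15, 16:30-20:00.
Teo free: 10:15-13:30, 17:45-20:00 (invert busy blocks within the working day).
Ravi free: 09:00-10:45, 12:30-15:00, 16:15-20:00.
Tomás free: 10:15-13:30, 18:00-20:00 (invert busy blocks within the working day).
Pita, Teo, and Tomás can make the full 11:15-12:00 slot — that's 3.

3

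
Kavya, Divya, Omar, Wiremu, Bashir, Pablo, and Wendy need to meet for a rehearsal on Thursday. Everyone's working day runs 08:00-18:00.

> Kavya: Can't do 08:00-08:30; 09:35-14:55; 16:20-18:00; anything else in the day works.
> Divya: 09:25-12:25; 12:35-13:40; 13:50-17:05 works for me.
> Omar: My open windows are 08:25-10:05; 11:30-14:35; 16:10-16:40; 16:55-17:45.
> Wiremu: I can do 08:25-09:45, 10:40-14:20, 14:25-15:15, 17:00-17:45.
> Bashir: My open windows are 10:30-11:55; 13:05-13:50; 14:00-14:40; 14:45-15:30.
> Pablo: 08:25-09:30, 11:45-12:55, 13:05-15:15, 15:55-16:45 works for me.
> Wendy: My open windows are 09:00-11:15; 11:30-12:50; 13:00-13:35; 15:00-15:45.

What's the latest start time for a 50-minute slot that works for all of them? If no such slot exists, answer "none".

Kavya free: 08:30-09:35, 14:55-16:20 (invert busy blocks within the working day).
Divya free: 09:25-12:25, 12:35-13:40, 13:50-17:05.
Omar free: 08:25-10:05, 11:30-14:35, 16:10-16:40, 16:55-17:45.
Wiremu free: 08:25-09:45, 10:40-14:20, 14:25-15:15, 17:00-17:45.
Bashir free: 10:30-11:55, 13:05-13:50, 14:00-14:40, 14:45-15:30.
Pablo free: 08:25-09:30, 11:45-12:55, 13:05-15:15, 15:55-16:45.
Wendy free: 09:00-11:15, 11:30-12:50, 13:00-13:35, 15:00-15:45.
Kavya ∩ Divya: 09:25-09:35, 14:55-16:20.
Kavya ∩ Divya ∩ Omar: 09:25-09:35, 16:10-16:20.
Kavya ∩ Divya ∩ Omar ∩ Wiremu: 09:25-09:35.
Kavya ∩ Divya ∩ Omar ∩ Wiremu ∩ Bashir: ∅.
Kavya ∩ Divya ∩ Omar ∩ Wiremu ∩ Bashir ∩ Pablo: ∅.
Kavya ∩ Divya ∩ Omar ∩ Wiremu ∩ Bashir ∩ Pablo ∩ Wendy: ∅.
There is no time when everyone is free.
No common window is at least 50 minutes long.

none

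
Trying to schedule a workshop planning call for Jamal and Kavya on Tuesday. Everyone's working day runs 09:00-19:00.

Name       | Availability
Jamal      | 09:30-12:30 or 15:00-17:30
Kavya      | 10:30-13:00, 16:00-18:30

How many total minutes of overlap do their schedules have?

210

Jamal ∩ Kavya: 10:30-12:30, 16:00-17:30.
Summing the common windows: 120 + 90 = 210 minutes.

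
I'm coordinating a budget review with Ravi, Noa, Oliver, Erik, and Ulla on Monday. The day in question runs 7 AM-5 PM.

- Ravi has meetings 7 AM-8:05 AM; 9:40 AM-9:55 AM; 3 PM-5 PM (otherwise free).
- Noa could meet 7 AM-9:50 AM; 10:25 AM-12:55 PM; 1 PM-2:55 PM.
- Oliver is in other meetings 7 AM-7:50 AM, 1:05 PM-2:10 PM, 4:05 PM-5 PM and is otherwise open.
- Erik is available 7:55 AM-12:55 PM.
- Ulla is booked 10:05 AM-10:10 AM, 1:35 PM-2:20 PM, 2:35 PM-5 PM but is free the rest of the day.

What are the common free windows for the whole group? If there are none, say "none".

08:05-09:40, 10:25-12:55

Ravi free: 08:05-09:40, 09:55-15:00 (invert busy blocks within the working day).
Noa free: 07:00-09:50, 10:25-12:55, 13:00-14:55.
Oliver free: 07:50-13:05, 14:10-16:05 (invert busy blocks within the working day).
Erik free: 07:55-12:55.
Ulla free: 07:00-10:05, 10:10-13:35, 14:20-14:35 (invert busy blocks within the working day).
Ravi ∩ Noa: 08:05-09:40, 10:25-12:55, 13:00-14:55.
Ravi ∩ Noa ∩ Oliver: 08:05-09:40, 10:25-12:55, 13:00-13:05, 14:10-14:55.
Ravi ∩ Noa ∩ Oliver ∩ Erik: 08:05-09:40, 10:25-12:55.
Ravi ∩ Noa ∩ Oliver ∩ Erik ∩ Ulla: 08:05-09:40, 10:25-12:55.
So the common availability across everyone is 08:05-09:40, 10:25-12:55.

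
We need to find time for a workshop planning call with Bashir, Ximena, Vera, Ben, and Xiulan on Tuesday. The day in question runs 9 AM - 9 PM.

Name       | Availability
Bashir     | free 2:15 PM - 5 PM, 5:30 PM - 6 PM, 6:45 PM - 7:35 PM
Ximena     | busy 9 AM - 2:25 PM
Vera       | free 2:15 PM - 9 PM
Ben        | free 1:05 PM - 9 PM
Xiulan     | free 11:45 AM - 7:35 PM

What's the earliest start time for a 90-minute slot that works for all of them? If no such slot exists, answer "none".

Bashir free: 14:15-17:00, 17:30-18:00, 18:45-19:35.
Ximena free: 14:25-21:00 (invert busy blocks within the working day).
Vera free: 14:15-21:00.
Ben free: 13:05-21:00.
Xiulan free: 11:45-19:35.
Bashir ∩ Ximena: 14:25-17:00, 17:30-18:00, 18:45-19:35.
Bashir ∩ Ximena ∩ Vera: 14:25-17:00, 17:30-18:00, 18:45-19:35.
Bashir ∩ Ximena ∩ Vera ∩ Ben: 14:25-17:00, 17:30-18:00, 18:45-19:35.
Bashir ∩ Ximena ∩ Vera ∩ Ben ∩ Xiulan: 14:25-17:00, 17:30-18:00, 18:45-19:35.
The first common window of at least 90 minutes is 14:25-17:00, so the earliest start is 14:25.

14:25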